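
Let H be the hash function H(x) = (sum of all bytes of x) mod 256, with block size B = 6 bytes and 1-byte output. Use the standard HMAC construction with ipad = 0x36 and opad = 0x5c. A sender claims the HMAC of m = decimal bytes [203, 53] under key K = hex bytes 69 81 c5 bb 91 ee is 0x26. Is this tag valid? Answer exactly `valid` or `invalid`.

valid

Key hex bytes 69 81 c5 bb 91 ee is exactly B = 6 bytes: K' = 69 81 c5 bb 91 ee.
K' ⊕ ipad = 5f b7 f3 8d a7 d8; K' ⊕ opad = 35 dd 99 e7 cd b2.
Inner hash: sum = 95+183+243+141+167+216+203+53 = 1301; mod 256 = 21 → 15.
Outer hash (recomputed tag): sum = 53+221+153+231+205+178+21 = 1062; mod 256 = 38 → 26.
Recomputed tag = 26; claimed = 26 → match.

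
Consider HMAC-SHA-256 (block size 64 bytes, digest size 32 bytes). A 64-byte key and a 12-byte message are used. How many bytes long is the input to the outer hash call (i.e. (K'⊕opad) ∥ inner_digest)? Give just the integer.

Key is 64 ≤ 64 bytes, zero-padded: |K'| = 64.
Outer input = (K'⊕opad) ∥ H(inner) → 64 + 32 = 96 bytes.

96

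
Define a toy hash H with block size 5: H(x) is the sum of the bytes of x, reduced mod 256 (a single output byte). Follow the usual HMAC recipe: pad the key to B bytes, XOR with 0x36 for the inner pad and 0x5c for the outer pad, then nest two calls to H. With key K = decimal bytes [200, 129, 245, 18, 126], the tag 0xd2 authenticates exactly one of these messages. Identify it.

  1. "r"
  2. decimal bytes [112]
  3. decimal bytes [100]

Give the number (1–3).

3

Key decimal bytes [200, 129, 245, 18, 126] = c8 81 f5 12 7e is exactly B = 5 bytes: K' = c8 81 f5 12 7e.
K' ⊕ ipad = fe b7 c3 24 48; K' ⊕ opad = 94 dd a9 4e 22.
m1: inner = H(fe b7 c3 24 48 72) = 56; tag = H(94 dd a9 4e 22 56) = e0
m2: inner = H(fe b7 c3 24 48 70) = 54; tag = H(94 dd a9 4e 22 54) = de
m3: inner = H(fe b7 c3 24 48 64) = 48; tag = H(94 dd a9 4e 22 48) = d2 ← matches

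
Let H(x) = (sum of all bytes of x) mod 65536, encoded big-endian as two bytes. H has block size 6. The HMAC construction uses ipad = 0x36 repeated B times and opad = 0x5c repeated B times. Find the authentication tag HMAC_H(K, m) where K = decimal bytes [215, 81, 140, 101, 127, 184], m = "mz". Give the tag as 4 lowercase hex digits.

02bf

Key decimal bytes [215, 81, 140, 101, 127, 184] = d7 51 8c 65 7f b8 is exactly B = 6 bytes: K' = d7 51 8c 65 7f b8.
K' ⊕ ipad = e1 67 ba 53 49 8e.  K' ⊕ opad = 8b 0d d0 39 23 e4.
Inner input = (K'⊕ipad) ∥ m = e1 67 ba 53 49 8e ∥ 6d 7a.
Inner hash: sum = 225+103+186+83+73+142+109+122 = 1043 → 04 13.
Outer input = (K'⊕opad) ∥ inner = 8b 0d d0 39 23 e4 ∥ 04 13.
Outer hash (tag): sum = 139+13+208+57+35+228+4+19 = 703 → 02 bf.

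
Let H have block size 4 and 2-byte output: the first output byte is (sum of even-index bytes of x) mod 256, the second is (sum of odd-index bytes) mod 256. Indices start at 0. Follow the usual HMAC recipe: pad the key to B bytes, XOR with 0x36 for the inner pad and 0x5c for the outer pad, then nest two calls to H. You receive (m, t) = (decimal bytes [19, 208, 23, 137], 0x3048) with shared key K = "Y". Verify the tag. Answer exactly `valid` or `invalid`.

invalid

Key "Y" = 59 is 1 byte ≤ B = 4; zero-pad to 4 bytes: K' = 59 00 00 00.
K' ⊕ ipad = 6f 36 36 36; K' ⊕ opad = 05 5c 5c 5c.
Inner hash: even-index sum = 207 mod 256 = 207; odd-index sum = 453 mod 256 = 197 → cf c5.
Outer hash (recomputed tag): even-index sum = 304 mod 256 = 48; odd-index sum = 381 mod 256 = 125 → 30 7d.
Recomputed tag = 307d; claimed = 3048 → mismatch.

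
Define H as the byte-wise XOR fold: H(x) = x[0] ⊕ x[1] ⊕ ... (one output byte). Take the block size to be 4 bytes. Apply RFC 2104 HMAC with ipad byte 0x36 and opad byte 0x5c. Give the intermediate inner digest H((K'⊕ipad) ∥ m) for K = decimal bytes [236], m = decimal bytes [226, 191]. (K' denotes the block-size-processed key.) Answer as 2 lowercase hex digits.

Key decimal bytes [236] = ec is 1 byte ≤ B = 4; zero-pad to 4 bytes: K' = ec 00 00 00.
K' ⊕ ipad = da 36 36 36.
Inner input = da 36 36 36 ∥ e2 bf.
Inner hash: XOR da⊕36⊕36⊕36⊕e2⊕bf = b1.

b1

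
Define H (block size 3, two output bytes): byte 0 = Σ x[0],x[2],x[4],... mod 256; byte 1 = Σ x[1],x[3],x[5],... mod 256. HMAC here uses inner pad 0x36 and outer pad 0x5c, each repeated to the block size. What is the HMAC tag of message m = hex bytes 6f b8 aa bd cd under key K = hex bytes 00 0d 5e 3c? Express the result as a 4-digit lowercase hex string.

c328

Key hex bytes 00 0d 5e 3c is 4 bytes > B = 3, so hash it first: H(key) = 5e 49, then zero-pad to 3 bytes: K' = 5e 49 00.
K' ⊕ ipad = 68 7f 36.  K' ⊕ opad = 02 15 5c.
Inner input = (K'⊕ipad) ∥ m = 68 7f 36 ∥ 6f b8 aa bd cd.
Inner hash: even-index sum = 531 mod 256 = 19; odd-index sum = 613 mod 256 = 101 → 13 65.
Outer input = (K'⊕opad) ∥ inner = 02 15 5c ∥ 13 65.
Outer hash (tag): even-index sum = 195 mod 256 = 195; odd-index sum = 40 mod 256 = 40 → c3 28.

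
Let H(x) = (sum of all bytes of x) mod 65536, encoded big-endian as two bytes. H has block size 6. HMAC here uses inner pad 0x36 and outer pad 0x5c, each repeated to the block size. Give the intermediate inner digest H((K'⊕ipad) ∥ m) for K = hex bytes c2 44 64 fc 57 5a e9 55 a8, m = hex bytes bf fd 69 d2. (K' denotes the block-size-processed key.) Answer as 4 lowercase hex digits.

Key hex bytes c2 44 64 fc 57 5a e9 55 a8 is 9 bytes > B = 6, so hash it first: H(key) = 04 fd, then zero-pad to 6 bytes: K' = 04 fd 00 00 00 00.
K' ⊕ ipad = 32 cb 36 36 36 36.
Inner input = 32 cb 36 36 36 36 ∥ bf fd 69 d2.
Inner hash: sum = 50+203+54+54+54+54+191+253+105+210 = 1228 → 04 cc.

04cc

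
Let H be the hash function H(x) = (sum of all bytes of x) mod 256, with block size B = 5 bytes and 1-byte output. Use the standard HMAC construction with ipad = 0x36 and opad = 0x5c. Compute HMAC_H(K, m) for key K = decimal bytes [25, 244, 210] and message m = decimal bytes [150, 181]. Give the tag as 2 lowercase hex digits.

bf

Key decimal bytes [25, 244, 210] = 19 f4 d2 is 3 bytes ≤ B = 5; zero-pad to 5 bytes: K' = 19 f4 d2 00 00.
K' ⊕ ipad = 2f c2 e4 36 36.  K' ⊕ opad = 45 a8 8e 5c 5c.
Inner input = (K'⊕ipad) ∥ m = 2f c2 e4 36 36 ∥ 96 b5.
Inner hash: sum = 47+194+228+54+54+150+181 = 908; mod 256 = 140 → 8c.
Outer input = (K'⊕opad) ∥ inner = 45 a8 8e 5c 5c ∥ 8c.
Outer hash (tag): sum = 69+168+142+92+92+140 = 703; mod 256 = 191 → bf.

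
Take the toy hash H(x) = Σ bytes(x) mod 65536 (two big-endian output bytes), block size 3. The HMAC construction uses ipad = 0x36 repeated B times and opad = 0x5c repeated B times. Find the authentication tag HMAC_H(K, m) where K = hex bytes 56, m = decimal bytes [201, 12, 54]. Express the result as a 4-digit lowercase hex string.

019a

Key hex bytes 56 is 1 byte ≤ B = 3; zero-pad to 3 bytes: K' = 56 00 00.
K' ⊕ ipad = 60 36 36.  K' ⊕ opad = 0a 5c 5c.
Inner input = (K'⊕ipad) ∥ m = 60 36 36 ∥ c9 0c 36.
Inner hash: sum = 96+54+54+201+12+54 = 471 → 01 d7.
Outer input = (K'⊕opad) ∥ inner = 0a 5c 5c ∥ 01 d7.
Outer hash (tag): sum = 10+92+92+1+215 = 410 → 01 9a.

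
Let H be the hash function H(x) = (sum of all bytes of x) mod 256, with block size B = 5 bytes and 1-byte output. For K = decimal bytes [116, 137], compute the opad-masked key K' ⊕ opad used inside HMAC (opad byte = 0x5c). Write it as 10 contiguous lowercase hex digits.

Key decimal bytes [116, 137] = 74 89 is 2 bytes ≤ B = 5; zero-pad to 5 bytes: K' = 74 89 00 00 00.
XOR each byte with 0x5c: 74⊕5c=28, 89⊕5c=d5, 00⊕5c=5c, 00⊕5c=5c, 00⊕5c=5c.

28d55c5c5c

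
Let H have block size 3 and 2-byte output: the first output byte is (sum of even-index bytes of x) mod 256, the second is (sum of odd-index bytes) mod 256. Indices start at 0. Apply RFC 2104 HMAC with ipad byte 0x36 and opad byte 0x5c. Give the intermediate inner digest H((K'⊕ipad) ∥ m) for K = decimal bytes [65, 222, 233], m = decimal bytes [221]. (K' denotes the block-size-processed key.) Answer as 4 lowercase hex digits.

Key decimal bytes [65, 222, 233] = 41 de e9 is exactly B = 3 bytes: K' = 41 de e9.
K' ⊕ ipad = 77 e8 df.
Inner input = 77 e8 df ∥ dd.
Inner hash: even-index sum = 342 mod 256 = 86; odd-index sum = 453 mod 256 = 197 → 56 c5.

56c5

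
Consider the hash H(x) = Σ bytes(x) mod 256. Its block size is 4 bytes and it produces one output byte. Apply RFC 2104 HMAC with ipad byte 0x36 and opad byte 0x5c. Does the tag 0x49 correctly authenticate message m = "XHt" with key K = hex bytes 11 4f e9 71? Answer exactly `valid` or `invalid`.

Key hex bytes 11 4f e9 71 is exactly B = 4 bytes: K' = 11 4f e9 71.
K' ⊕ ipad = 27 79 df 47; K' ⊕ opad = 4d 13 b5 2d.
Inner hash: sum = 39+121+223+71+88+72+116 = 730; mod 256 = 218 → da.
Outer hash (recomputed tag): sum = 77+19+181+45+218 = 540; mod 256 = 28 → 1c.
Recomputed tag = 1c; claimed = 49 → mismatch.

invalid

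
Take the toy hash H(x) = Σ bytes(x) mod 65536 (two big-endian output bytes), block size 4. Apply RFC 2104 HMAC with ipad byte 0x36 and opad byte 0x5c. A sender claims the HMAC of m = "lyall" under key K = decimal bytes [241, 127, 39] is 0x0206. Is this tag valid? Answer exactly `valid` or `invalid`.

invalid

Key decimal bytes [241, 127, 39] = f1 7f 27 is 3 bytes ≤ B = 4; zero-pad to 4 bytes: K' = f1 7f 27 00.
K' ⊕ ipad = c7 49 11 36; K' ⊕ opad = ad 23 7b 5c.
Inner hash: sum = 199+73+17+54+108+121+97+108+108 = 885 → 03 75.
Outer hash (recomputed tag): sum = 173+35+123+92+3+117 = 543 → 02 1f.
Recomputed tag = 021f; claimed = 0206 → mismatch.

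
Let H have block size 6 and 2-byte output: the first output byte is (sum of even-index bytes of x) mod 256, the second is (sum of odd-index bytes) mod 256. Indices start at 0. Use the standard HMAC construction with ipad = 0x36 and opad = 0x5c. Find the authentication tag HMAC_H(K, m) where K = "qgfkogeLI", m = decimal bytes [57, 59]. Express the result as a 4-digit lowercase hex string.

c7eb

Key "qgfkogeLI" = 71 67 66 6b 6f 67 65 4c 49 is 9 bytes > B = 6, so hash it first: H(key) = f4 85, then zero-pad to 6 bytes: K' = f4 85 00 00 00 00.
K' ⊕ ipad = c2 b3 36 36 36 36.  K' ⊕ opad = a8 d9 5c 5c 5c 5c.
Inner input = (K'⊕ipad) ∥ m = c2 b3 36 36 36 36 ∥ 39 3b.
Inner hash: even-index sum = 359 mod 256 = 103; odd-index sum = 346 mod 256 = 90 → 67 5a.
Outer input = (K'⊕opad) ∥ inner = a8 d9 5c 5c 5c 5c ∥ 67 5a.
Outer hash (tag): even-index sum = 455 mod 256 = 199; odd-index sum = 491 mod 256 = 235 → c7 eb.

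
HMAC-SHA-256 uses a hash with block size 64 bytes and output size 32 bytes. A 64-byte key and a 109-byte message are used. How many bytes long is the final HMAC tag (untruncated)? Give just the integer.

32

The tag is one SHA-256 digest: 32 bytes.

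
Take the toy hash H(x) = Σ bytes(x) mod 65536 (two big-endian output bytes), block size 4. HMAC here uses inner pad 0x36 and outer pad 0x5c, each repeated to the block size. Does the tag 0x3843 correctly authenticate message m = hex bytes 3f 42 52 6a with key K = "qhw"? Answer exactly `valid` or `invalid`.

invalid

Key "qhw" = 71 68 77 is 3 bytes ≤ B = 4; zero-pad to 4 bytes: K' = 71 68 77 00.
K' ⊕ ipad = 47 5e 41 36; K' ⊕ opad = 2d 34 2b 5c.
Inner hash: sum = 71+94+65+54+63+66+82+106 = 601 → 02 59.
Outer hash (recomputed tag): sum = 45+52+43+92+2+89 = 323 → 01 43.
Recomputed tag = 0143; claimed = 3843 → mismatch.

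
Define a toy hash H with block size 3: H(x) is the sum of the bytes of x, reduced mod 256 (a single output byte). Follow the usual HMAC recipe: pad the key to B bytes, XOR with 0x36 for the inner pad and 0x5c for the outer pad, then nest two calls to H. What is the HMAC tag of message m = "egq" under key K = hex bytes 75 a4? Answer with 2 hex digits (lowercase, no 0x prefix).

Key hex bytes 75 a4 is 2 bytes ≤ B = 3; zero-pad to 3 bytes: K' = 75 a4 00.
K' ⊕ ipad = 43 92 36.  K' ⊕ opad = 29 f8 5c.
Inner input = (K'⊕ipad) ∥ m = 43 92 36 ∥ 65 67 71.
Inner hash: sum = 67+146+54+101+103+113 = 584; mod 256 = 72 → 48.
Outer input = (K'⊕opad) ∥ inner = 29 f8 5c ∥ 48.
Outer hash (tag): sum = 41+248+92+72 = 453; mod 256 = 197 → c5.

c5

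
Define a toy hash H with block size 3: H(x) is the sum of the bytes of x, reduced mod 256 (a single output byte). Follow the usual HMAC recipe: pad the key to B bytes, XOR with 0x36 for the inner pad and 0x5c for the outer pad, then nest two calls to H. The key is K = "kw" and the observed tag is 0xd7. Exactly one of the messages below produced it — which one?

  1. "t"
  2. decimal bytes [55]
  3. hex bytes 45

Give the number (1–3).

Key "kw" = 6b 77 is 2 bytes ≤ B = 3; zero-pad to 3 bytes: K' = 6b 77 00.
K' ⊕ ipad = 5d 41 36; K' ⊕ opad = 37 2b 5c.
m1: inner = H(5d 41 36 74) = 48; tag = H(37 2b 5c 48) = 06
m2: inner = H(5d 41 36 37) = 0b; tag = H(37 2b 5c 0b) = c9
m3: inner = H(5d 41 36 45) = 19; tag = H(37 2b 5c 19) = d7 ← matches

3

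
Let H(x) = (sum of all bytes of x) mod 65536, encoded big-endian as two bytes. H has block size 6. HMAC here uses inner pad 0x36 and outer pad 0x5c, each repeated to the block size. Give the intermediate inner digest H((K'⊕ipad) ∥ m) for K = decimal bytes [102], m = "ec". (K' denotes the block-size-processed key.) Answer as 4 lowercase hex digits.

0226

Key decimal bytes [102] = 66 is 1 byte ≤ B = 6; zero-pad to 6 bytes: K' = 66 00 00 00 00 00.
K' ⊕ ipad = 50 36 36 36 36 36.
Inner input = 50 36 36 36 36 36 ∥ 65 63.
Inner hash: sum = 80+54+54+54+54+54+101+99 = 550 → 02 26.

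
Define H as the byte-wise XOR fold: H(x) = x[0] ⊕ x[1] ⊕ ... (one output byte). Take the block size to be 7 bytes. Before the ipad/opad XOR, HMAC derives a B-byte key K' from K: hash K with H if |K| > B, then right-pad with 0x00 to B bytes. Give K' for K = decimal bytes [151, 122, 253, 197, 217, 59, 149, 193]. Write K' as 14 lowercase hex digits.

|K| = 8 > B = 7, so first hash the key.
H(K): XOR 97⊕7a⊕fd⊕c5⊕d9⊕3b⊕95⊕c1 = 63.
Zero-pad H(K) = 63 to 7 bytes: K' = 63 00 00 00 00 00 00.

63000000000000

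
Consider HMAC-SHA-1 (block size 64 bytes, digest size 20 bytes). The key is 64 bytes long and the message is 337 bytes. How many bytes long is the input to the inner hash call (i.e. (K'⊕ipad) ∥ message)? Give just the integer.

401

Key is 64 ≤ 64 bytes, zero-padded: |K'| = 64.
Inner input = (K'⊕ipad) ∥ m → 64 + 337 = 401 bytes.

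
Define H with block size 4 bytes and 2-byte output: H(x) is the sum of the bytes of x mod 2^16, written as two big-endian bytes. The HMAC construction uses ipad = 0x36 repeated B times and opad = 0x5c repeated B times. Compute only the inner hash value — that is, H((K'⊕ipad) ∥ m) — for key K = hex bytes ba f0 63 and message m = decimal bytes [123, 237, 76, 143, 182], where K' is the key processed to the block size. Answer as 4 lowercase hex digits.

Key hex bytes ba f0 63 is 3 bytes ≤ B = 4; zero-pad to 4 bytes: K' = ba f0 63 00.
K' ⊕ ipad = 8c c6 55 36.
Inner input = 8c c6 55 36 ∥ 7b ed 4c 8f b6.
Inner hash: sum = 140+198+85+54+123+237+76+143+182 = 1238 → 04 d6.

04d6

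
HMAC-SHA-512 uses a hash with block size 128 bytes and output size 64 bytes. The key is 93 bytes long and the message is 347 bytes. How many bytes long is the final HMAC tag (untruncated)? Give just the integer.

64

The tag is one SHA-512 digest: 64 bytes.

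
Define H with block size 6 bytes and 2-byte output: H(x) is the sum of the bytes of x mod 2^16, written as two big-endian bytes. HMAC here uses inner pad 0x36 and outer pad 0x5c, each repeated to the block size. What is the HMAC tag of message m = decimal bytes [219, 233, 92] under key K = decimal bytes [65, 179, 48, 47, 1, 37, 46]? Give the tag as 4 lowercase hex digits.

038b

Key decimal bytes [65, 179, 48, 47, 1, 37, 46] = 41 b3 30 2f 01 25 2e is 7 bytes > B = 6, so hash it first: H(key) = 01 a7, then zero-pad to 6 bytes: K' = 01 a7 00 00 00 00.
K' ⊕ ipad = 37 91 36 36 36 36.  K' ⊕ opad = 5d fb 5c 5c 5c 5c.
Inner input = (K'⊕ipad) ∥ m = 37 91 36 36 36 36 ∥ db e9 5c.
Inner hash: sum = 55+145+54+54+54+54+219+233+92 = 960 → 03 c0.
Outer input = (K'⊕opad) ∥ inner = 5d fb 5c 5c 5c 5c ∥ 03 c0.
Outer hash (tag): sum = 93+251+92+92+92+92+3+192 = 907 → 03 8b.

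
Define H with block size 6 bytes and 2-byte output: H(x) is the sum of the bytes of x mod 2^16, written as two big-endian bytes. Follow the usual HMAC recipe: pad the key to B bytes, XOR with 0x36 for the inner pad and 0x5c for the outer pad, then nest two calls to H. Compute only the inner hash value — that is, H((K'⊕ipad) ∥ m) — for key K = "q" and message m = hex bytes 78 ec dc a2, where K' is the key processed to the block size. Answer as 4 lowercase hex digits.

Key "q" = 71 is 1 byte ≤ B = 6; zero-pad to 6 bytes: K' = 71 00 00 00 00 00.
K' ⊕ ipad = 47 36 36 36 36 36.
Inner input = 47 36 36 36 36 36 ∥ 78 ec dc a2.
Inner hash: sum = 71+54+54+54+54+54+120+236+220+162 = 1079 → 04 37.

0437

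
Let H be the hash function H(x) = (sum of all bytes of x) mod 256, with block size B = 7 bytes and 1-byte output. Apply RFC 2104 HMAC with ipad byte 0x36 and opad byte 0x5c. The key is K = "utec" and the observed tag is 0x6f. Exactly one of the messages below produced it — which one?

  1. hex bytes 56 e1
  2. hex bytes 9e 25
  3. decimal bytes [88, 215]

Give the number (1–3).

Key "utec" = 75 74 65 63 is 4 bytes ≤ B = 7; zero-pad to 7 bytes: K' = 75 74 65 63 00 00 00.
K' ⊕ ipad = 43 42 53 55 36 36 36; K' ⊕ opad = 29 28 39 3f 5c 5c 5c.
m1: inner = H(43 42 53 55 36 36 36 56 e1) = 06; tag = H(29 28 39 3f 5c 5c 5c 06) = e3
m2: inner = H(43 42 53 55 36 36 36 9e 25) = 92; tag = H(29 28 39 3f 5c 5c 5c 92) = 6f ← matches
m3: inner = H(43 42 53 55 36 36 36 58 d7) = fe; tag = H(29 28 39 3f 5c 5c 5c fe) = db

2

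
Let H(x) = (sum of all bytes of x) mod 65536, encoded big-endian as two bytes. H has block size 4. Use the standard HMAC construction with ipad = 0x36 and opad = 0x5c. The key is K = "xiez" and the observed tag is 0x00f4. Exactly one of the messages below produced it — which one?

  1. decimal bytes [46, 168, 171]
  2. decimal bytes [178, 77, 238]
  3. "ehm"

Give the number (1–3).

2

Key "xiez" = 78 69 65 7a is exactly B = 4 bytes: K' = 78 69 65 7a.
K' ⊕ ipad = 4e 5f 53 4c; K' ⊕ opad = 24 35 39 26.
m1: inner = H(4e 5f 53 4c 2e a8 ab) = 02 cd; tag = H(24 35 39 26 02 cd) = 0187
m2: inner = H(4e 5f 53 4c b2 4d ee) = 03 39; tag = H(24 35 39 26 03 39) = 00f4 ← matches
m3: inner = H(4e 5f 53 4c 65 68 6d) = 02 86; tag = H(24 35 39 26 02 86) = 0140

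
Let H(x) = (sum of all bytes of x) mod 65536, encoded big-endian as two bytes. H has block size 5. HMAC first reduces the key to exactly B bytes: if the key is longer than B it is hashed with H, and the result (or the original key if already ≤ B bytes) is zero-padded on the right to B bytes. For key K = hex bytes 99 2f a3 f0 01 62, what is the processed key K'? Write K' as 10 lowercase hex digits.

|K| = 6 > B = 5, so first hash the key.
H(K): sum = 153+47+163+240+1+98 = 702 → 02 be.
Zero-pad H(K) = 02 be to 5 bytes: K' = 02 be 00 00 00.

02be000000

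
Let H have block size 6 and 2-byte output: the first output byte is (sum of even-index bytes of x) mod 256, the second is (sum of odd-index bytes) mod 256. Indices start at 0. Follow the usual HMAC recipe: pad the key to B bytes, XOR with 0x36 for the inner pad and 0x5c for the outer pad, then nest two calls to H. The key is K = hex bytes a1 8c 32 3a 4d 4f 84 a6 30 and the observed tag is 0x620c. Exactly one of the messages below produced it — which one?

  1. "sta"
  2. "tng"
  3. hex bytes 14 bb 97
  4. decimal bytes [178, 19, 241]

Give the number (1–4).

Key hex bytes a1 8c 32 3a 4d 4f 84 a6 30 is 9 bytes > B = 6, so hash it first: H(key) = d4 bb, then zero-pad to 6 bytes: K' = d4 bb 00 00 00 00.
K' ⊕ ipad = e2 8d 36 36 36 36; K' ⊕ opad = 88 e7 5c 5c 5c 5c.
m1: inner = H(e2 8d 36 36 36 36 73 74 61) = 22 6d; tag = H(88 e7 5c 5c 5c 5c 22 6d) = 620c ← matches
m2: inner = H(e2 8d 36 36 36 36 74 6e 67) = 29 67; tag = H(88 e7 5c 5c 5c 5c 29 67) = 6906
m3: inner = H(e2 8d 36 36 36 36 14 bb 97) = f9 b4; tag = H(88 e7 5c 5c 5c 5c f9 b4) = 3953
m4: inner = H(e2 8d 36 36 36 36 b2 13 f1) = f1 0c; tag = H(88 e7 5c 5c 5c 5c f1 0c) = 31ab

1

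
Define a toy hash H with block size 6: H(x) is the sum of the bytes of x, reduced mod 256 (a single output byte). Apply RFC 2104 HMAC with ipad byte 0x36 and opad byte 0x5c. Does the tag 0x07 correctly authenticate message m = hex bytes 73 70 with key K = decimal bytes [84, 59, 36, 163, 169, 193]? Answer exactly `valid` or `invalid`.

Key decimal bytes [84, 59, 36, 163, 169, 193] = 54 3b 24 a3 a9 c1 is exactly B = 6 bytes: K' = 54 3b 24 a3 a9 c1.
K' ⊕ ipad = 62 0d 12 95 9f f7; K' ⊕ opad = 08 67 78 ff f5 9d.
Inner hash: sum = 98+13+18+149+159+247+115+112 = 911; mod 256 = 143 → 8f.
Outer hash (recomputed tag): sum = 8+103+120+255+245+157+143 = 1031; mod 256 = 7 → 07.
Recomputed tag = 07; claimed = 07 → match.

valid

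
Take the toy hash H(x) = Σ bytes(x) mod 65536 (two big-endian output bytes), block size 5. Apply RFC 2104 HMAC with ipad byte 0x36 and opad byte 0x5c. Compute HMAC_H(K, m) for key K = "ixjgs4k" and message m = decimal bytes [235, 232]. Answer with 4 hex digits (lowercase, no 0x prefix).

02a8

Key "ixjgs4k" = 69 78 6a 67 73 34 6b is 7 bytes > B = 5, so hash it first: H(key) = 02 c4, then zero-pad to 5 bytes: K' = 02 c4 00 00 00.
K' ⊕ ipad = 34 f2 36 36 36.  K' ⊕ opad = 5e 98 5c 5c 5c.
Inner input = (K'⊕ipad) ∥ m = 34 f2 36 36 36 ∥ eb e8.
Inner hash: sum = 52+242+54+54+54+235+232 = 923 → 03 9b.
Outer input = (K'⊕opad) ∥ inner = 5e 98 5c 5c 5c ∥ 03 9b.
Outer hash (tag): sum = 94+152+92+92+92+3+155 = 680 → 02 a8.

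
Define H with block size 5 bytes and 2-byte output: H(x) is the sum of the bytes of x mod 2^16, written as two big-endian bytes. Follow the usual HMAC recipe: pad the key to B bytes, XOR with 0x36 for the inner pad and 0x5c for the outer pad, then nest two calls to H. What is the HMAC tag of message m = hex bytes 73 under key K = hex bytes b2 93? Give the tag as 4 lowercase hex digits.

0311

Key hex bytes b2 93 is 2 bytes ≤ B = 5; zero-pad to 5 bytes: K' = b2 93 00 00 00.
K' ⊕ ipad = 84 a5 36 36 36.  K' ⊕ opad = ee cf 5c 5c 5c.
Inner input = (K'⊕ipad) ∥ m = 84 a5 36 36 36 ∥ 73.
Inner hash: sum = 132+165+54+54+54+115 = 574 → 02 3e.
Outer input = (K'⊕opad) ∥ inner = ee cf 5c 5c 5c ∥ 02 3e.
Outer hash (tag): sum = 238+207+92+92+92+2+62 = 785 → 03 11.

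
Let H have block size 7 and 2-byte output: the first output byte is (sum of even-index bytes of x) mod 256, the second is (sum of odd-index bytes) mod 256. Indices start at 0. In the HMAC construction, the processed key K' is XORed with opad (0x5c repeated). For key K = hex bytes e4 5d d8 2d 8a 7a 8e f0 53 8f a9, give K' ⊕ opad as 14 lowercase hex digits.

8cdf5c5c5c5c5c

Key hex bytes e4 5d d8 2d 8a 7a 8e f0 53 8f a9 is 11 bytes > B = 7, so hash it first: H(key) = d0 83, then zero-pad to 7 bytes: K' = d0 83 00 00 00 00 00.
XOR each byte with 0x5c: d0⊕5c=8c, 83⊕5c=df, 00⊕5c=5c, 00⊕5c=5c, 00⊕5c=5c, 00⊕5c=5c, 00⊕5c=5c.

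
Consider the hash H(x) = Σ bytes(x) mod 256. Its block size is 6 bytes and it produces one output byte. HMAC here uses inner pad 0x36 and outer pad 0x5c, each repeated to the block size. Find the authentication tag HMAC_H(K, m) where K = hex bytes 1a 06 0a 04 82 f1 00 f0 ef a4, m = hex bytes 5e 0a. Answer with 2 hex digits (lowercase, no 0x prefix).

cc

Key hex bytes 1a 06 0a 04 82 f1 00 f0 ef a4 is 10 bytes > B = 6, so hash it first: H(key) = 24, then zero-pad to 6 bytes: K' = 24 00 00 00 00 00.
K' ⊕ ipad = 12 36 36 36 36 36.  K' ⊕ opad = 78 5c 5c 5c 5c 5c.
Inner input = (K'⊕ipad) ∥ m = 12 36 36 36 36 36 ∥ 5e 0a.
Inner hash: sum = 18+54+54+54+54+54+94+10 = 392; mod 256 = 136 → 88.
Outer input = (K'⊕opad) ∥ inner = 78 5c 5c 5c 5c 5c ∥ 88.
Outer hash (tag): sum = 120+92+92+92+92+92+136 = 716; mod 256 = 204 → cc.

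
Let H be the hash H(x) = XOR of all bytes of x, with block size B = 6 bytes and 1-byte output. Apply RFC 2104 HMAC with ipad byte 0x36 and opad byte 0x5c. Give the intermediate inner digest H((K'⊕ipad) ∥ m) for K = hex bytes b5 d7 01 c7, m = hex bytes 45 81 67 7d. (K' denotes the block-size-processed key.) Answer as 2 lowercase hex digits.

Key hex bytes b5 d7 01 c7 is 4 bytes ≤ B = 6; zero-pad to 6 bytes: K' = b5 d7 01 c7 00 00.
K' ⊕ ipad = 83 e1 37 f1 36 36.
Inner input = 83 e1 37 f1 36 36 ∥ 45 81 67 7d.
Inner hash: XOR 83⊕e1⊕37⊕f1⊕36⊕36⊕45⊕81⊕67⊕7d = 7a.

7a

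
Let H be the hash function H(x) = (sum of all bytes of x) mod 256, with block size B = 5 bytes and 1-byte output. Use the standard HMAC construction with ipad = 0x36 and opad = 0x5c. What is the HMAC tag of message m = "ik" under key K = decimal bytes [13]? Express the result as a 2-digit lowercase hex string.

a8

Key decimal bytes [13] = 0d is 1 byte ≤ B = 5; zero-pad to 5 bytes: K' = 0d 00 00 00 00.
K' ⊕ ipad = 3b 36 36 36 36.  K' ⊕ opad = 51 5c 5c 5c 5c.
Inner input = (K'⊕ipad) ∥ m = 3b 36 36 36 36 ∥ 69 6b.
Inner hash: sum = 59+54+54+54+54+105+107 = 487; mod 256 = 231 → e7.
Outer input = (K'⊕opad) ∥ inner = 51 5c 5c 5c 5c ∥ e7.
Outer hash (tag): sum = 81+92+92+92+92+231 = 680; mod 256 = 168 → a8.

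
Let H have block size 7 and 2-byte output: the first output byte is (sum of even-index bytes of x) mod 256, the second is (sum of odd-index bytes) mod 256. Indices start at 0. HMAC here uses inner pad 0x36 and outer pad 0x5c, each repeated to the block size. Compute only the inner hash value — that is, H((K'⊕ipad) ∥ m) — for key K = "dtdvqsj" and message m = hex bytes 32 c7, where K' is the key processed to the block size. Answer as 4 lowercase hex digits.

0ef9

Key "dtdvqsj" = 64 74 64 76 71 73 6a is exactly B = 7 bytes: K' = 64 74 64 76 71 73 6a.
K' ⊕ ipad = 52 42 52 40 47 45 5c.
Inner input = 52 42 52 40 47 45 5c ∥ 32 c7.
Inner hash: even-index sum = 526 mod 256 = 14; odd-index sum = 249 mod 256 = 249 → 0e f9.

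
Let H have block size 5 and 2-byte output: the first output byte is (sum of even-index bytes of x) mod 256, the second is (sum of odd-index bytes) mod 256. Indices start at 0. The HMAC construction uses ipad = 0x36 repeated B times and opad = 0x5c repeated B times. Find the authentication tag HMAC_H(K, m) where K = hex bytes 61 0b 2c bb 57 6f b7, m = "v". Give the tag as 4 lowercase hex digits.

2ede

Key hex bytes 61 0b 2c bb 57 6f b7 is 7 bytes > B = 5, so hash it first: H(key) = 9b 35, then zero-pad to 5 bytes: K' = 9b 35 00 00 00.
K' ⊕ ipad = ad 03 36 36 36.  K' ⊕ opad = c7 69 5c 5c 5c.
Inner input = (K'⊕ipad) ∥ m = ad 03 36 36 36 ∥ 76.
Inner hash: even-index sum = 281 mod 256 = 25; odd-index sum = 175 mod 256 = 175 → 19 af.
Outer input = (K'⊕opad) ∥ inner = c7 69 5c 5c 5c ∥ 19 af.
Outer hash (tag): even-index sum = 558 mod 256 = 46; odd-index sum = 222 mod 256 = 222 → 2e de.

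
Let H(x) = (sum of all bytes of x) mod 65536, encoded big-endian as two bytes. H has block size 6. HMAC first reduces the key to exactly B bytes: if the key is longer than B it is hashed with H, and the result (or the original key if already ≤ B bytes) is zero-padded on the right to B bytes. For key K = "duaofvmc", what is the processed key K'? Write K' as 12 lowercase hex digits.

|K| = 8 > B = 6, so first hash the key.
H(K): sum = 100+117+97+111+102+118+109+99 = 853 → 03 55.
Zero-pad H(K) = 03 55 to 6 bytes: K' = 03 55 00 00 00 00.

035500000000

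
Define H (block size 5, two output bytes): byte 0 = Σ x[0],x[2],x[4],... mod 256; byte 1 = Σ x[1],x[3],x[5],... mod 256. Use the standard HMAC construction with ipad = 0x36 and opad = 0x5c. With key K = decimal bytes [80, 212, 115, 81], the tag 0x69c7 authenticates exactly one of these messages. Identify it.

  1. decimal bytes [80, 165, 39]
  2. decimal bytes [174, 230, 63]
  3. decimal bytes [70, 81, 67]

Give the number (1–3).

Key decimal bytes [80, 212, 115, 81] = 50 d4 73 51 is 4 bytes ≤ B = 5; zero-pad to 5 bytes: K' = 50 d4 73 51 00.
K' ⊕ ipad = 66 e2 45 67 36; K' ⊕ opad = 0c 88 2f 0d 5c.
m1: inner = H(66 e2 45 67 36 50 a5 27) = 86 c0; tag = H(0c 88 2f 0d 5c 86 c0) = 571b
m2: inner = H(66 e2 45 67 36 ae e6 3f) = c7 36; tag = H(0c 88 2f 0d 5c c7 36) = cd5c
m3: inner = H(66 e2 45 67 36 46 51 43) = 32 d2; tag = H(0c 88 2f 0d 5c 32 d2) = 69c7 ← matches

3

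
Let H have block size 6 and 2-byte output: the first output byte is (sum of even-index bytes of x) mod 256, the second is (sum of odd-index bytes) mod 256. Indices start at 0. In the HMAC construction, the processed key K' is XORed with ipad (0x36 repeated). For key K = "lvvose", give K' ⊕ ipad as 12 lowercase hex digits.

5a4040594553

Key "lvvose" = 6c 76 76 6f 73 65 is exactly B = 6 bytes: K' = 6c 76 76 6f 73 65.
XOR each byte with 0x36: 6c⊕36=5a, 76⊕36=40, 76⊕36=40, 6f⊕36=59, 73⊕36=45, 65⊕36=53.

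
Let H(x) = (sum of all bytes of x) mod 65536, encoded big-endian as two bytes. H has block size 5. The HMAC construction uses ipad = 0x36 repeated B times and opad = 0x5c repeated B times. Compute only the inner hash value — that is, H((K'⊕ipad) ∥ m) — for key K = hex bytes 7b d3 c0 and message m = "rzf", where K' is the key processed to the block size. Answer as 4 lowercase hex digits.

03e6

Key hex bytes 7b d3 c0 is 3 bytes ≤ B = 5; zero-pad to 5 bytes: K' = 7b d3 c0 00 00.
K' ⊕ ipad = 4d e5 f6 36 36.
Inner input = 4d e5 f6 36 36 ∥ 72 7a 66.
Inner hash: sum = 77+229+246+54+54+114+122+102 = 998 → 03 e6.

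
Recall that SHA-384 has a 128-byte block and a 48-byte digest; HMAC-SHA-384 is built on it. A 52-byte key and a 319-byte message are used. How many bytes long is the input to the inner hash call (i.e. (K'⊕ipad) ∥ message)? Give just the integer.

447

Key is 52 ≤ 128 bytes, zero-padded: |K'| = 128.
Inner input = (K'⊕ipad) ∥ m → 128 + 319 = 447 bytes.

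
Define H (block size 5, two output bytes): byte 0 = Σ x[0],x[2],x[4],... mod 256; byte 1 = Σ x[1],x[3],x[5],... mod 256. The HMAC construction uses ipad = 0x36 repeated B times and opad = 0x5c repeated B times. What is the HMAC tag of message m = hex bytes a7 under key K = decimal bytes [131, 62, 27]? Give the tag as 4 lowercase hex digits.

67d6

Key decimal bytes [131, 62, 27] = 83 3e 1b is 3 bytes ≤ B = 5; zero-pad to 5 bytes: K' = 83 3e 1b 00 00.
K' ⊕ ipad = b5 08 2d 36 36.  K' ⊕ opad = df 62 47 5c 5c.
Inner input = (K'⊕ipad) ∥ m = b5 08 2d 36 36 ∥ a7.
Inner hash: even-index sum = 280 mod 256 = 24; odd-index sum = 229 mod 256 = 229 → 18 e5.
Outer input = (K'⊕opad) ∥ inner = df 62 47 5c 5c ∥ 18 e5.
Outer hash (tag): even-index sum = 615 mod 256 = 103; odd-index sum = 214 mod 256 = 214 → 67 d6.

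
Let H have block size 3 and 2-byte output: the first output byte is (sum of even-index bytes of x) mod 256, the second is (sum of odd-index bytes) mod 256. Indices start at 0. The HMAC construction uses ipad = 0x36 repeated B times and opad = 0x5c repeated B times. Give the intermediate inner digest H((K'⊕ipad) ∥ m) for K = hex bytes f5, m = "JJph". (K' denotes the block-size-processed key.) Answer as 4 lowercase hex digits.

Key hex bytes f5 is 1 byte ≤ B = 3; zero-pad to 3 bytes: K' = f5 00 00.
K' ⊕ ipad = c3 36 36.
Inner input = c3 36 36 ∥ 4a 4a 70 68.
Inner hash: even-index sum = 427 mod 256 = 171; odd-index sum = 240 mod 256 = 240 → ab f0.

abf0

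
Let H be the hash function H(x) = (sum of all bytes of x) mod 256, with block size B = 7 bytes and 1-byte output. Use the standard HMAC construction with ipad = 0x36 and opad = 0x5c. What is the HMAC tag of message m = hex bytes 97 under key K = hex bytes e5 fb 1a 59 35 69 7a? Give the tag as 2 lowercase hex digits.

ef

Key hex bytes e5 fb 1a 59 35 69 7a is exactly B = 7 bytes: K' = e5 fb 1a 59 35 69 7a.
K' ⊕ ipad = d3 cd 2c 6f 03 5f 4c.  K' ⊕ opad = b9 a7 46 05 69 35 26.
Inner input = (K'⊕ipad) ∥ m = d3 cd 2c 6f 03 5f 4c ∥ 97.
Inner hash: sum = 211+205+44+111+3+95+76+151 = 896; mod 256 = 128 → 80.
Outer input = (K'⊕opad) ∥ inner = b9 a7 46 05 69 35 26 ∥ 80.
Outer hash (tag): sum = 185+167+70+5+105+53+38+128 = 751; mod 256 = 239 → ef.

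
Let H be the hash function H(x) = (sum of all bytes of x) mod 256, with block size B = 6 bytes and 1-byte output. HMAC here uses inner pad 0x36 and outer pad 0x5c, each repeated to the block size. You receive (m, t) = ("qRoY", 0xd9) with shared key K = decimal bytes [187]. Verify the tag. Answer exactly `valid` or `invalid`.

valid

Key decimal bytes [187] = bb is 1 byte ≤ B = 6; zero-pad to 6 bytes: K' = bb 00 00 00 00 00.
K' ⊕ ipad = 8d 36 36 36 36 36; K' ⊕ opad = e7 5c 5c 5c 5c 5c.
Inner hash: sum = 141+54+54+54+54+54+113+82+111+89 = 806; mod 256 = 38 → 26.
Outer hash (recomputed tag): sum = 231+92+92+92+92+92+38 = 729; mod 256 = 217 → d9.
Recomputed tag = d9; claimed = d9 → match.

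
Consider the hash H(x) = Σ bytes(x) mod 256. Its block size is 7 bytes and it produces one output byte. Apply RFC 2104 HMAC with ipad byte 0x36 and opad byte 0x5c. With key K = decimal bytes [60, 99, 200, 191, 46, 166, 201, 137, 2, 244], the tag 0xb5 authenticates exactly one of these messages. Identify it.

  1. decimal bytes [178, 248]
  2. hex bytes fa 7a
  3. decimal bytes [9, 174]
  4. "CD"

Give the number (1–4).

Key decimal bytes [60, 99, 200, 191, 46, 166, 201, 137, 2, 244] = 3c 63 c8 bf 2e a6 c9 89 02 f4 is 10 bytes > B = 7, so hash it first: H(key) = 42, then zero-pad to 7 bytes: K' = 42 00 00 00 00 00 00.
K' ⊕ ipad = 74 36 36 36 36 36 36; K' ⊕ opad = 1e 5c 5c 5c 5c 5c 5c.
m1: inner = H(74 36 36 36 36 36 36 b2 f8) = 62; tag = H(1e 5c 5c 5c 5c 5c 5c 62) = a8
m2: inner = H(74 36 36 36 36 36 36 fa 7a) = 2c; tag = H(1e 5c 5c 5c 5c 5c 5c 2c) = 72
m3: inner = H(74 36 36 36 36 36 36 09 ae) = 6f; tag = H(1e 5c 5c 5c 5c 5c 5c 6f) = b5 ← matches
m4: inner = H(74 36 36 36 36 36 36 43 44) = 3f; tag = H(1e 5c 5c 5c 5c 5c 5c 3f) = 85

3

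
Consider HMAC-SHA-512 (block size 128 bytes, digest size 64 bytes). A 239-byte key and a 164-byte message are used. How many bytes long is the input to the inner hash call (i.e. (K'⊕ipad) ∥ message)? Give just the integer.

292

Key is 239 > 128 bytes, so it is hashed to 64 bytes then zero-padded to 128: |K'| = 128.
Inner input = (K'⊕ipad) ∥ m → 128 + 164 = 292 bytes.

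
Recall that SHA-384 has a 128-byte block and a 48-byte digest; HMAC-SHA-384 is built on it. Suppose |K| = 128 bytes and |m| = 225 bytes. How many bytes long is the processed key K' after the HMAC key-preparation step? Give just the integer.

128

Key is 128 ≤ 128 bytes, zero-padded: |K'| = 128.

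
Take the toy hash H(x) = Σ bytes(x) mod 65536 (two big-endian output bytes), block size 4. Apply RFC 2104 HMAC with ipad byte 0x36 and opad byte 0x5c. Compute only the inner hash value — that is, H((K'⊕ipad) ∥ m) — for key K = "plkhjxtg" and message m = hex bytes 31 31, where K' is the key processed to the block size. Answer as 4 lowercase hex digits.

Key "plkhjxtg" = 70 6c 6b 68 6a 78 74 67 is 8 bytes > B = 4, so hash it first: H(key) = 03 6c, then zero-pad to 4 bytes: K' = 03 6c 00 00.
K' ⊕ ipad = 35 5a 36 36.
Inner input = 35 5a 36 36 ∥ 31 31.
Inner hash: sum = 53+90+54+54+49+49 = 349 → 01 5d.

015d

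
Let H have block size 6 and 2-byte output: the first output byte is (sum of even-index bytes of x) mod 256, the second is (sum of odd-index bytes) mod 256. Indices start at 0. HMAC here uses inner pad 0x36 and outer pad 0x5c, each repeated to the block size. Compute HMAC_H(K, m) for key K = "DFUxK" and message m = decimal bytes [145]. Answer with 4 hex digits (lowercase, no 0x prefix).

Key "DFUxK" = 44 46 55 78 4b is 5 bytes ≤ B = 6; zero-pad to 6 bytes: K' = 44 46 55 78 4b 00.
K' ⊕ ipad = 72 70 63 4e 7d 36.  K' ⊕ opad = 18 1a 09 24 17 5c.
Inner input = (K'⊕ipad) ∥ m = 72 70 63 4e 7d 36 ∥ 91.
Inner hash: even-index sum = 483 mod 256 = 227; odd-index sum = 244 mod 256 = 244 → e3 f4.
Outer input = (K'⊕opad) ∥ inner = 18 1a 09 24 17 5c ∥ e3 f4.
Outer hash (tag): even-index sum = 283 mod 256 = 27; odd-index sum = 398 mod 256 = 142 → 1b 8e.

1b8e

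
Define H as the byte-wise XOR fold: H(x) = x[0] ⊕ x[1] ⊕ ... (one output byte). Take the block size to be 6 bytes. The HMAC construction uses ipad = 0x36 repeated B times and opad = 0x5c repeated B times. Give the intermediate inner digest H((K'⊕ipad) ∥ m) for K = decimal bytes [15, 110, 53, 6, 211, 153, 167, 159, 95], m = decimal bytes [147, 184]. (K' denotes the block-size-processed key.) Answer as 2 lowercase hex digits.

Key decimal bytes [15, 110, 53, 6, 211, 153, 167, 159, 95] = 0f 6e 35 06 d3 99 a7 9f 5f is 9 bytes > B = 6, so hash it first: H(key) = 7f, then zero-pad to 6 bytes: K' = 7f 00 00 00 00 00.
K' ⊕ ipad = 49 36 36 36 36 36.
Inner input = 49 36 36 36 36 36 ∥ 93 b8.
Inner hash: XOR 49⊕36⊕36⊕36⊕36⊕36⊕93⊕b8 = 54.

54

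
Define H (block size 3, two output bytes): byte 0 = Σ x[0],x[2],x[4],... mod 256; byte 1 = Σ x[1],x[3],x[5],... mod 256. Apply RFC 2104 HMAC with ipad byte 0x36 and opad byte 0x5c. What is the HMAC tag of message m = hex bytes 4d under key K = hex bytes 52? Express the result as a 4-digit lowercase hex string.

Key hex bytes 52 is 1 byte ≤ B = 3; zero-pad to 3 bytes: K' = 52 00 00.
K' ⊕ ipad = 64 36 36.  K' ⊕ opad = 0e 5c 5c.
Inner input = (K'⊕ipad) ∥ m = 64 36 36 ∥ 4d.
Inner hash: even-index sum = 154 mod 256 = 154; odd-index sum = 131 mod 256 = 131 → 9a 83.
Outer input = (K'⊕opad) ∥ inner = 0e 5c 5c ∥ 9a 83.
Outer hash (tag): even-index sum = 237 mod 256 = 237; odd-index sum = 246 mod 256 = 246 → ed f6.

edf6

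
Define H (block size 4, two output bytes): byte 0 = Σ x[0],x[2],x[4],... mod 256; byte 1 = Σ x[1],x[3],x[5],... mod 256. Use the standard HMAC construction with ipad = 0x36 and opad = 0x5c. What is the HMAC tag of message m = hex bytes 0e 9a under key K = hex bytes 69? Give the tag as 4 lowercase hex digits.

34be

Key hex bytes 69 is 1 byte ≤ B = 4; zero-pad to 4 bytes: K' = 69 00 00 00.
K' ⊕ ipad = 5f 36 36 36.  K' ⊕ opad = 35 5c 5c 5c.
Inner input = (K'⊕ipad) ∥ m = 5f 36 36 36 ∥ 0e 9a.
Inner hash: even-index sum = 163 mod 256 = 163; odd-index sum = 262 mod 256 = 6 → a3 06.
Outer input = (K'⊕opad) ∥ inner = 35 5c 5c 5c ∥ a3 06.
Outer hash (tag): even-index sum = 308 mod 256 = 52; odd-index sum = 190 mod 256 = 190 → 34 be.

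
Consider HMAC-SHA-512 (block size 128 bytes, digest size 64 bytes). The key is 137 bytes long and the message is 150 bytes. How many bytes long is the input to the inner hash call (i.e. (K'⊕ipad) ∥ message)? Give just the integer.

Key is 137 > 128 bytes, so it is hashed to 64 bytes then zero-padded to 128: |K'| = 128.
Inner input = (K'⊕ipad) ∥ m → 128 + 150 = 278 bytes.

278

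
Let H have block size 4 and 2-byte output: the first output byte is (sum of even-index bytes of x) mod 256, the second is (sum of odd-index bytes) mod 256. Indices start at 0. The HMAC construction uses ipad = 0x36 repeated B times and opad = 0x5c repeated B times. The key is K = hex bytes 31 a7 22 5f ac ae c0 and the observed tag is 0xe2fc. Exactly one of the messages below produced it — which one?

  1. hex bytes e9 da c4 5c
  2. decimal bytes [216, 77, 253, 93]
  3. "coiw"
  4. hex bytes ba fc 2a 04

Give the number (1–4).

4

Key hex bytes 31 a7 22 5f ac ae c0 is 7 bytes > B = 4, so hash it first: H(key) = bf b4, then zero-pad to 4 bytes: K' = bf b4 00 00.
K' ⊕ ipad = 89 82 36 36; K' ⊕ opad = e3 e8 5c 5c.
m1: inner = H(89 82 36 36 e9 da c4 5c) = 6c ee; tag = H(e3 e8 5c 5c 6c ee) = ab32
m2: inner = H(89 82 36 36 d8 4d fd 5d) = 94 62; tag = H(e3 e8 5c 5c 94 62) = d3a6
m3: inner = H(89 82 36 36 63 6f 69 77) = 8b 9e; tag = H(e3 e8 5c 5c 8b 9e) = cae2
m4: inner = H(89 82 36 36 ba fc 2a 04) = a3 b8; tag = H(e3 e8 5c 5c a3 b8) = e2fc ← matches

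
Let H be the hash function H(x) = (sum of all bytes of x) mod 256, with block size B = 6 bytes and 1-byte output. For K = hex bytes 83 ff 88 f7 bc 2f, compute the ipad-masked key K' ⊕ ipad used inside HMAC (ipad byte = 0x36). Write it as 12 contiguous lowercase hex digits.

Key hex bytes 83 ff 88 f7 bc 2f is exactly B = 6 bytes: K' = 83 ff 88 f7 bc 2f.
XOR each byte with 0x36: 83⊕36=b5, ff⊕36=c9, 88⊕36=be, f7⊕36=c1, bc⊕36=8a, 2f⊕36=19.

b5c9bec18a19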